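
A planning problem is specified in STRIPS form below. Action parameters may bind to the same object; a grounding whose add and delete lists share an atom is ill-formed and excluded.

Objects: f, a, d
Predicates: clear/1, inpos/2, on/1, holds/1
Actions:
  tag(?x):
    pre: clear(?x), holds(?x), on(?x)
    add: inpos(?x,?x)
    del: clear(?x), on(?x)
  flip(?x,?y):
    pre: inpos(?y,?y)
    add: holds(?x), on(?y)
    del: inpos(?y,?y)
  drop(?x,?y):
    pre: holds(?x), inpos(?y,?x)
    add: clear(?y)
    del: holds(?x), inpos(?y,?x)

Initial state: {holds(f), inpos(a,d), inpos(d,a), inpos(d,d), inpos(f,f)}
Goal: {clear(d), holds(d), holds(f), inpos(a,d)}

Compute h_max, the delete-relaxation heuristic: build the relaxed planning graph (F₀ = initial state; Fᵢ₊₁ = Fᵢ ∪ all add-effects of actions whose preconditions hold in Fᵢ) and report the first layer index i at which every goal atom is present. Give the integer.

F0 = init (5 atoms)
F1 = F0 ∪ {clear(f), holds(a), holds(d), on(d), on(f)}  (10 atoms)
F2 = F1 ∪ {clear(a), clear(d)}  (12 atoms)
goal ⊆ F2  ⇒  h_max = 2

2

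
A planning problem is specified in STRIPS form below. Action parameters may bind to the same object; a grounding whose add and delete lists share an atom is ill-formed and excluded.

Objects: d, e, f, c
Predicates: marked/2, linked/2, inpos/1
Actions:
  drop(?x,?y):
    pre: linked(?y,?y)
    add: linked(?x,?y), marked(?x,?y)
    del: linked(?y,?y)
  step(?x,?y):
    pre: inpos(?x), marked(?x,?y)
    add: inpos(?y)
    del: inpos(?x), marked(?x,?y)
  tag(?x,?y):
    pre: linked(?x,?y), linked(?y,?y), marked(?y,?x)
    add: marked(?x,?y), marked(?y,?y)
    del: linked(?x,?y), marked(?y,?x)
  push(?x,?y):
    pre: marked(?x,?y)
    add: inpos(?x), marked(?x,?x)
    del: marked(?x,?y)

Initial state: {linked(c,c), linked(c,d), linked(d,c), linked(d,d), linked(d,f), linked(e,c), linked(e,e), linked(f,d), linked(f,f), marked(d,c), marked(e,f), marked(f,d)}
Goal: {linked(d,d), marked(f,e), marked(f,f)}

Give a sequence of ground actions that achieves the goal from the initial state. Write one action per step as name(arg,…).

drop(f,e); tag(d,f)

1. drop(f,e)  →  {linked(c,c), linked(c,d), linked(d,c), linked(d,d), linked(d,f), linked(e,c), linked(f,d), linked(f,e), linked(f,f), marked(d,c), marked(e,f), marked(f,d), marked(f,e)}
2. tag(d,f)  →  {linked(c,c), linked(c,d), linked(d,c), linked(d,d), linked(e,c), linked(f,d), linked(f,e), linked(f,f), marked(d,c), marked(d,f), marked(e,f), marked(f,e), marked(f,f)}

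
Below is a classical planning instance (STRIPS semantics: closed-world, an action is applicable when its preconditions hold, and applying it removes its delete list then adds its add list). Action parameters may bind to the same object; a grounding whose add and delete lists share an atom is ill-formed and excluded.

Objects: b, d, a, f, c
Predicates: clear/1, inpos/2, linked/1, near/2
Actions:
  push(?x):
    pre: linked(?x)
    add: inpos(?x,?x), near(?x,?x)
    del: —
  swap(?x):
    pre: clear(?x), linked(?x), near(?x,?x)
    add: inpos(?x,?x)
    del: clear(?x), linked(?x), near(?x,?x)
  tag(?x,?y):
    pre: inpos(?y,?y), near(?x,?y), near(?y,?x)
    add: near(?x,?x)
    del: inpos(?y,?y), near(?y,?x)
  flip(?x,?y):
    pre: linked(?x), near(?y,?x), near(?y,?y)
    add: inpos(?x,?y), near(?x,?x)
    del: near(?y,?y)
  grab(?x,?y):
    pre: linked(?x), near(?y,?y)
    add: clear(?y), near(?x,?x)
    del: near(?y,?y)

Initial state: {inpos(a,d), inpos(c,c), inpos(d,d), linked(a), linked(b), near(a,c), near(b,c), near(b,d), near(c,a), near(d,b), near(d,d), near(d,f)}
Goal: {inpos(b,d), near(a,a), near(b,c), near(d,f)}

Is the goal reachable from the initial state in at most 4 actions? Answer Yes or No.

1. push(a)  →  {inpos(a,a), inpos(a,d), inpos(c,c), inpos(d,d), linked(a), linked(b), near(a,a), near(a,c), near(b,c), near(b,d), near(c,a), near(d,b), near(d,d), near(d,f)}
2. flip(b,d)  →  {inpos(a,a), inpos(a,d), inpos(b,d), inpos(c,c), inpos(d,d), linked(a), linked(b), near(a,a), near(a,c), near(b,b), near(b,c), near(b,d), near(c,a), near(d,b), near(d,f)}
optimal plan length = 2; 2 ≤ 4

Yes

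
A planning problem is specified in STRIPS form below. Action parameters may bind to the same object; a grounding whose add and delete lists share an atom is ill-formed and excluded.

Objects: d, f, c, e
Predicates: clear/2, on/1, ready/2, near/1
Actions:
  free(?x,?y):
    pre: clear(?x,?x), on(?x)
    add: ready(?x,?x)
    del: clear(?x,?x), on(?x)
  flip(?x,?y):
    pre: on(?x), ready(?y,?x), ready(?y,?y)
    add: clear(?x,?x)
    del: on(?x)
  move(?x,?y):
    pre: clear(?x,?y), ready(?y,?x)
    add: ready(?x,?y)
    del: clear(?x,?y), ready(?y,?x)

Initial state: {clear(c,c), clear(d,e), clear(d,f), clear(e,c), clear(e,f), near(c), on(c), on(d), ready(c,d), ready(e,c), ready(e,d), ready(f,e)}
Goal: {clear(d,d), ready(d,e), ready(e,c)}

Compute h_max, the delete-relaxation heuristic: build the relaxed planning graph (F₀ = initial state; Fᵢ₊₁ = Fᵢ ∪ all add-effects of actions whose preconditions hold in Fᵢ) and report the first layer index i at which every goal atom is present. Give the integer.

2

F0 = init (12 atoms)
F1 = F0 ∪ {ready(c,c), ready(d,e), ready(e,f)}  (15 atoms)
F2 = F1 ∪ {clear(d,d)}  (16 atoms)
goal ⊆ F2  ⇒  h_max = 2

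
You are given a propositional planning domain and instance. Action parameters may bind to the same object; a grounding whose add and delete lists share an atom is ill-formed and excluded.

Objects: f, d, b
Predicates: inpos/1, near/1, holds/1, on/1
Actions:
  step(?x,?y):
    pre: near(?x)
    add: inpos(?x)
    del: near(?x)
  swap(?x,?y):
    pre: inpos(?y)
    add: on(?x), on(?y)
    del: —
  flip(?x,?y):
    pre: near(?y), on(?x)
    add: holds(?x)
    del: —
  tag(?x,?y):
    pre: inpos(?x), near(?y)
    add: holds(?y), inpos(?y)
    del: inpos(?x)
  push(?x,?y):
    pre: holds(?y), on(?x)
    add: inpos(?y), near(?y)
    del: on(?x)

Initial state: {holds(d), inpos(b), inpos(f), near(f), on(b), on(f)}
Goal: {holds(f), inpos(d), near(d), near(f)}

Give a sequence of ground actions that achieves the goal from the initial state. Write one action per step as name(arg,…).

flip(f,f); push(f,d)

1. flip(f,f)  →  {holds(d), holds(f), inpos(b), inpos(f), near(f), on(b), on(f)}
2. push(f,d)  →  {holds(d), holds(f), inpos(b), inpos(d), inpos(f), near(d), near(f), on(b)}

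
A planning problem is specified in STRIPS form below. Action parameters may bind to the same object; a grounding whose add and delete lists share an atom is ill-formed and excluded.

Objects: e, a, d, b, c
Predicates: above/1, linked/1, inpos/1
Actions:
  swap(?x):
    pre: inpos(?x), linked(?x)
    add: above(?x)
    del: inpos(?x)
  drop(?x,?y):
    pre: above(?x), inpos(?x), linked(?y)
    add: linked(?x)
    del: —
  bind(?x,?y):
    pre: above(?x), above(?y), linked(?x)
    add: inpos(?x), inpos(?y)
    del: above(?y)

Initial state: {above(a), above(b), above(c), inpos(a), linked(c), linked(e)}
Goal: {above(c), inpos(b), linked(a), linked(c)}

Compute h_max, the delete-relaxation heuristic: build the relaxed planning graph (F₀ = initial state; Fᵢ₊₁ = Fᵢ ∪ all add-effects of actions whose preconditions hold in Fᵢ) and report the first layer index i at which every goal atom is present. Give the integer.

F0 = init (6 atoms)
F1 = F0 ∪ {inpos(b), inpos(c), linked(a)}  (9 atoms)
goal ⊆ F1  ⇒  h_max = 1

1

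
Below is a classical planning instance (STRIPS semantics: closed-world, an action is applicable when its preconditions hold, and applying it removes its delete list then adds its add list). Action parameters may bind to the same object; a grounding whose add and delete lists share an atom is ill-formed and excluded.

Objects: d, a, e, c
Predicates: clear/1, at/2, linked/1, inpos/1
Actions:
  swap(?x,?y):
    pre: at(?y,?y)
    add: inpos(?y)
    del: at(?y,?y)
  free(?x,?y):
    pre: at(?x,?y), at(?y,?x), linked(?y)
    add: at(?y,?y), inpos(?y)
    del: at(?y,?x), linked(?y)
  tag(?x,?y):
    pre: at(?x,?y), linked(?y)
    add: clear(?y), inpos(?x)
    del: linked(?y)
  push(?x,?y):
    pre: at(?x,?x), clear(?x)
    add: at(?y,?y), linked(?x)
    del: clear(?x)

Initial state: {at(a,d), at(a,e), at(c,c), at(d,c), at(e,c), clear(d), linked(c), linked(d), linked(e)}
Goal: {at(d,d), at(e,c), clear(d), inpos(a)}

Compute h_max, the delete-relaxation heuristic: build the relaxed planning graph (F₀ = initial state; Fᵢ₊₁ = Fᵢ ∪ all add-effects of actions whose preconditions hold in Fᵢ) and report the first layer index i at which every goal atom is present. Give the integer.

2

F0 = init (9 atoms)
F1 = F0 ∪ {clear(c), clear(e), inpos(a), inpos(c), inpos(d), inpos(e)}  (15 atoms)
F2 = F1 ∪ {at(a,a), at(d,d), at(e,e)}  (18 atoms)
goal ⊆ F2  ⇒  h_max = 2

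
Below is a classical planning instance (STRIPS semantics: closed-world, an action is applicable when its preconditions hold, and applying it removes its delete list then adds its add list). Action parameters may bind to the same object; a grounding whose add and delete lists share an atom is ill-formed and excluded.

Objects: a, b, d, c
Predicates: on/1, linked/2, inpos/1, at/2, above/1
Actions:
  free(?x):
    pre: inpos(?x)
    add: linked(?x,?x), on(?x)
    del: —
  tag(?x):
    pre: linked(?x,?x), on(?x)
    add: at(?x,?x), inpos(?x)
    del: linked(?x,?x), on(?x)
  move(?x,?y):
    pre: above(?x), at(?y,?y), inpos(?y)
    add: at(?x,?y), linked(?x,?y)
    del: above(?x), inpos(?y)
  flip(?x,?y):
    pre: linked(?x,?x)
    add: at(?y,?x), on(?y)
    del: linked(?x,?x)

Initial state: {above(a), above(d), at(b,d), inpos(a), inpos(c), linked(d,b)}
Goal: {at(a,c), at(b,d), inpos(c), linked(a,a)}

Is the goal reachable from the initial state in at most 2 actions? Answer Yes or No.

1. free(a)  →  {above(a), above(d), at(b,d), inpos(a), inpos(c), linked(a,a), linked(d,b), on(a)}
2. free(c)  →  {above(a), above(d), at(b,d), inpos(a), inpos(c), linked(a,a), linked(c,c), linked(d,b), on(a), on(c)}
3. flip(c,a)  →  {above(a), above(d), at(a,c), at(b,d), inpos(a), inpos(c), linked(a,a), linked(d,b), on(a), on(c)}
optimal plan length = 3; 3 > 2

No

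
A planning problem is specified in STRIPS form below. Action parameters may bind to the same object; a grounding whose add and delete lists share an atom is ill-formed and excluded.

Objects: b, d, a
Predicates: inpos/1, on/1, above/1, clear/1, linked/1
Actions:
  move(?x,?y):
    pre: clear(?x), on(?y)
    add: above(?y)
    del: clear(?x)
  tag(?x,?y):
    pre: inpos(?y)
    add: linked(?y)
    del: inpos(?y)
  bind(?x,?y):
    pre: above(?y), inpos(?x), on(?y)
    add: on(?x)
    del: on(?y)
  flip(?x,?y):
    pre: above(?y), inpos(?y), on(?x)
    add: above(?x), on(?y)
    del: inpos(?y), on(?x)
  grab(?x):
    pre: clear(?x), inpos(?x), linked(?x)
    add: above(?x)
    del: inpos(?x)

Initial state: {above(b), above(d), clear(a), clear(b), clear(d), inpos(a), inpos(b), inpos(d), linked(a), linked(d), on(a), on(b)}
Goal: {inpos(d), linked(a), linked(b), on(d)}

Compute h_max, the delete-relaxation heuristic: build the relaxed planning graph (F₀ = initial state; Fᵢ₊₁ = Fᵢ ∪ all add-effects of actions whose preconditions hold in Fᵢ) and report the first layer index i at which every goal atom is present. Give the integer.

1

F0 = init (12 atoms)
F1 = F0 ∪ {above(a), linked(b), on(d)}  (15 atoms)
goal ⊆ F1  ⇒  h_max = 1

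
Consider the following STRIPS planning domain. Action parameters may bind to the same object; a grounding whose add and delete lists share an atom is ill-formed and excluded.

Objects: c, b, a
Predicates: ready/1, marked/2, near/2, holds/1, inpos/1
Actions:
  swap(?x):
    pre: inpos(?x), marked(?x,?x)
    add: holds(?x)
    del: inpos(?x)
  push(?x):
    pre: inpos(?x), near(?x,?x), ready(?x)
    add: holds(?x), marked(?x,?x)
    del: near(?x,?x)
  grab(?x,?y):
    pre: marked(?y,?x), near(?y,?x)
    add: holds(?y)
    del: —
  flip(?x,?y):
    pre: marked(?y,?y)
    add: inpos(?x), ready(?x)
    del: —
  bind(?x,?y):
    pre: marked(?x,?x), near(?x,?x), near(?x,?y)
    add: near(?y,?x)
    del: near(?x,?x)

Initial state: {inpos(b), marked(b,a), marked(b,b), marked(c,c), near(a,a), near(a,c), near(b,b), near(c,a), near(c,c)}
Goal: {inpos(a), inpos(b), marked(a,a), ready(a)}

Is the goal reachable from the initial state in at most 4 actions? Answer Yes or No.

1. flip(a,c)  →  {inpos(a), inpos(b), marked(b,a), marked(b,b), marked(c,c), near(a,a), near(a,c), near(b,b), near(c,a), near(c,c), ready(a)}
2. push(a)  →  {holds(a), inpos(a), inpos(b), marked(a,a), marked(b,a), marked(b,b), marked(c,c), near(a,c), near(b,b), near(c,a), near(c,c), ready(a)}
optimal plan length = 2; 2 ≤ 4

Yes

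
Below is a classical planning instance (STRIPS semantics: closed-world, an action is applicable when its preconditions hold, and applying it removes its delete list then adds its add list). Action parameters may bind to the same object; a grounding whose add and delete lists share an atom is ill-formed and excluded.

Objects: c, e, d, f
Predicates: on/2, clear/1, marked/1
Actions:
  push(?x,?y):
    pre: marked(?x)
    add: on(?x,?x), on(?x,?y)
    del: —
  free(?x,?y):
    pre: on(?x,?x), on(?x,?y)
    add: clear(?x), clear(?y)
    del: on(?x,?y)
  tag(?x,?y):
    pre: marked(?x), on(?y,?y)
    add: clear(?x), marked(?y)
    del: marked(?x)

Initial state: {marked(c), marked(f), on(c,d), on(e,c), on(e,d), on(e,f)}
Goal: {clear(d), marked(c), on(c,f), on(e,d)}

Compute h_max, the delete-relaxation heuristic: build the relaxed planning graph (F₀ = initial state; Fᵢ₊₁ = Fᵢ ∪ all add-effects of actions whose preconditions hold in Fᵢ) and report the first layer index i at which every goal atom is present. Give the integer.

2

F0 = init (6 atoms)
F1 = F0 ∪ {on(c,c), on(c,e), on(c,f), on(f,c), on(f,d), on(f,e), on(f,f)}  (13 atoms)
F2 = F1 ∪ {clear(c), clear(d), clear(e), clear(f)}  (17 atoms)
goal ⊆ F2  ⇒  h_max = 2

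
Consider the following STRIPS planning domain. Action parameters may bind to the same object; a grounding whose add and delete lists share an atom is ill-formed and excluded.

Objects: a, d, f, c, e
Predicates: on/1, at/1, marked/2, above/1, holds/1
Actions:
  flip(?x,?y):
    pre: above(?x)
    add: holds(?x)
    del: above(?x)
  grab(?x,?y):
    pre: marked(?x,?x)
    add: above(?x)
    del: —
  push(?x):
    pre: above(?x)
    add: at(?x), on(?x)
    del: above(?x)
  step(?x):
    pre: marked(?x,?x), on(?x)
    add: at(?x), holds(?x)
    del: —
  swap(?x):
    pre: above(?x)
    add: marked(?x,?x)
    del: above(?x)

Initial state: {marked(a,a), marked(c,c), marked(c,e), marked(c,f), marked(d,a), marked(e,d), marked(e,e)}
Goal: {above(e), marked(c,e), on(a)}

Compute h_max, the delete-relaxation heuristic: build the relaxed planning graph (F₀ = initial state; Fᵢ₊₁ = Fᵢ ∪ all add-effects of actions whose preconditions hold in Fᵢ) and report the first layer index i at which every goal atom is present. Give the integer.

F0 = init (7 atoms)
F1 = F0 ∪ {above(a), above(c), above(e)}  (10 atoms)
F2 = F1 ∪ {at(a), at(c), at(e), holds(a), holds(c), holds(e), on(a), on(c), on(e)}  (19 atoms)
goal ⊆ F2  ⇒  h_max = 2

2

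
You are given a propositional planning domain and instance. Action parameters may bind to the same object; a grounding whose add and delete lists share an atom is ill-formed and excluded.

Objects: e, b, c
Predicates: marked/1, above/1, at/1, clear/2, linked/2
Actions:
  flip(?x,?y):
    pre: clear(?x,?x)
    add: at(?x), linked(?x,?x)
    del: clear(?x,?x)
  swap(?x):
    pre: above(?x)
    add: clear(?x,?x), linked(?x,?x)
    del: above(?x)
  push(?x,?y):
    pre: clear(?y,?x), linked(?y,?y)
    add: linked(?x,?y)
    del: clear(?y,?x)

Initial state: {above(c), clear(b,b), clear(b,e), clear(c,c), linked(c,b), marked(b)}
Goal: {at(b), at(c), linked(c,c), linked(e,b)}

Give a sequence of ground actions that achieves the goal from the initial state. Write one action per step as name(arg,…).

1. flip(b,e)  →  {above(c), at(b), clear(b,e), clear(c,c), linked(b,b), linked(c,b), marked(b)}
2. flip(c,e)  →  {above(c), at(b), at(c), clear(b,e), linked(b,b), linked(c,b), linked(c,c), marked(b)}
3. push(e,b)  →  {above(c), at(b), at(c), linked(b,b), linked(c,b), linked(c,c), linked(e,b), marked(b)}

flip(b,e); flip(c,e); push(e,b)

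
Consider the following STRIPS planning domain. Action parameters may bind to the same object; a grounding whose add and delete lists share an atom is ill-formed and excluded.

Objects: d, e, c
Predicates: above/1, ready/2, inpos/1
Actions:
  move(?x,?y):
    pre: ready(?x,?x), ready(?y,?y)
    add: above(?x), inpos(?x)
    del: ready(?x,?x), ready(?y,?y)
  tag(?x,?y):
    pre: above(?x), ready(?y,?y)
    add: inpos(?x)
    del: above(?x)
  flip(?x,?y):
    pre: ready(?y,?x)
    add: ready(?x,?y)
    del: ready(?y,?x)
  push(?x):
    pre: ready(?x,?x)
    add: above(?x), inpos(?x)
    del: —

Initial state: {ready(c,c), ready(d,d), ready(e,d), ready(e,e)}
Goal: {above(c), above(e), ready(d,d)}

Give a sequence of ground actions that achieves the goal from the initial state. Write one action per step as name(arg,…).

1. move(e,e)  →  {above(e), inpos(e), ready(c,c), ready(d,d), ready(e,d)}
2. move(c,c)  →  {above(c), above(e), inpos(c), inpos(e), ready(d,d), ready(e,d)}

move(e,e); move(c,c)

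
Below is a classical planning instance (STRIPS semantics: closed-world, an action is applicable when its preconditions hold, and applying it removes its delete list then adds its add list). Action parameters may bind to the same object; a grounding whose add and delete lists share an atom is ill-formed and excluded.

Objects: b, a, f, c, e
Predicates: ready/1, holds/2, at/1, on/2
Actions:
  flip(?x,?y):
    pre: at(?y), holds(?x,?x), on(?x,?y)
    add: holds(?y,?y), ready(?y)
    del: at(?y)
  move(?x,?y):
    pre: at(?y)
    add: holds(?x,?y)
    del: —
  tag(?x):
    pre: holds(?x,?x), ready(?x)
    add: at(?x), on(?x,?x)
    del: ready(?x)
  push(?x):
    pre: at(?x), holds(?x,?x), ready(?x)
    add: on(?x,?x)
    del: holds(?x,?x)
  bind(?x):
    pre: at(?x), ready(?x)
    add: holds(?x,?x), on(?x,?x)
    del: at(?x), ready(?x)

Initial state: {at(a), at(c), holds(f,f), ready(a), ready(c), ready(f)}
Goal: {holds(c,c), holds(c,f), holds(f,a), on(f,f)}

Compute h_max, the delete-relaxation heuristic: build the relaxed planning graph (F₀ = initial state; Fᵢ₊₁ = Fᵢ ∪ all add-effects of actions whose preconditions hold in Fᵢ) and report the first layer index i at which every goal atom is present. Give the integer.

F0 = init (6 atoms)
F1 = F0 ∪ {at(f), holds(a,a), holds(a,c), holds(b,a), holds(b,c), holds(c,a), holds(c,c), holds(e,a), holds(e,c), holds(f,a), holds(f,c), on(a,a), on(c,c), on(f,f)}  (20 atoms)
F2 = F1 ∪ {holds(a,f), holds(b,f), holds(c,f), holds(e,f)}  (24 atoms)
goal ⊆ F2  ⇒  h_max = 2

2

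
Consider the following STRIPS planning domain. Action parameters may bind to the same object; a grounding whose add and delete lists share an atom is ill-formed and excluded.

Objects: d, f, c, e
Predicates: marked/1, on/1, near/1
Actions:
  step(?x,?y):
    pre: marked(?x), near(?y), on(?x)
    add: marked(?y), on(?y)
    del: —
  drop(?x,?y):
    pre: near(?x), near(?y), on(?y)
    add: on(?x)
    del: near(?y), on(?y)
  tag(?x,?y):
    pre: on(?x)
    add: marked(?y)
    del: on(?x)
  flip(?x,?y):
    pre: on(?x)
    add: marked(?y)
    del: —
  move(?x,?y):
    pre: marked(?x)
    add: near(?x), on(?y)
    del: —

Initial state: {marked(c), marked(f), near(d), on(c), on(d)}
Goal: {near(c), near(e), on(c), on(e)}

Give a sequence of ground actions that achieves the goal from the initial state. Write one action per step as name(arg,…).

tag(d,e); move(c,d); move(e,e)

1. tag(d,e)  →  {marked(c), marked(e), marked(f), near(d), on(c)}
2. move(c,d)  →  {marked(c), marked(e), marked(f), near(c), near(d), on(c), on(d)}
3. move(e,e)  →  {marked(c), marked(e), marked(f), near(c), near(d), near(e), on(c), on(d), on(e)}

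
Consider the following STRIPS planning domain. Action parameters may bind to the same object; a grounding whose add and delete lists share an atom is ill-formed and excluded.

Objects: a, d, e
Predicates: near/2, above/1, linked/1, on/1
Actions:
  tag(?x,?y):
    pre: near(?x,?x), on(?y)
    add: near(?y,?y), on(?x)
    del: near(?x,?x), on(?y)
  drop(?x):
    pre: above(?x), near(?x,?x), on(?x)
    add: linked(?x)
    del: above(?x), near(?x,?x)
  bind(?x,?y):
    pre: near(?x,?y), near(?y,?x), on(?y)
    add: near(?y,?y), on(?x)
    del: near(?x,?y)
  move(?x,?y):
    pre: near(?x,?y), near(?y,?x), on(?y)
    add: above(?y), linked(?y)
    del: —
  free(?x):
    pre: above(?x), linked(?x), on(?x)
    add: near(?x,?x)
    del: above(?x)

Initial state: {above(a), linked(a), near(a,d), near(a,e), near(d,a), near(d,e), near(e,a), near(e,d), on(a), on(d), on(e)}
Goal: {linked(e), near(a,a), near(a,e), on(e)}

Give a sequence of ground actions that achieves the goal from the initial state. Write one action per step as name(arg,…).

bind(d,a); move(a,e)

1. bind(d,a)  →  {above(a), linked(a), near(a,a), near(a,d), near(a,e), near(d,e), near(e,a), near(e,d), on(a), on(d), on(e)}
2. move(a,e)  →  {above(a), above(e), linked(a), linked(e), near(a,a), near(a,d), near(a,e), near(d,e), near(e,a), near(e,d), on(a), on(d), on(e)}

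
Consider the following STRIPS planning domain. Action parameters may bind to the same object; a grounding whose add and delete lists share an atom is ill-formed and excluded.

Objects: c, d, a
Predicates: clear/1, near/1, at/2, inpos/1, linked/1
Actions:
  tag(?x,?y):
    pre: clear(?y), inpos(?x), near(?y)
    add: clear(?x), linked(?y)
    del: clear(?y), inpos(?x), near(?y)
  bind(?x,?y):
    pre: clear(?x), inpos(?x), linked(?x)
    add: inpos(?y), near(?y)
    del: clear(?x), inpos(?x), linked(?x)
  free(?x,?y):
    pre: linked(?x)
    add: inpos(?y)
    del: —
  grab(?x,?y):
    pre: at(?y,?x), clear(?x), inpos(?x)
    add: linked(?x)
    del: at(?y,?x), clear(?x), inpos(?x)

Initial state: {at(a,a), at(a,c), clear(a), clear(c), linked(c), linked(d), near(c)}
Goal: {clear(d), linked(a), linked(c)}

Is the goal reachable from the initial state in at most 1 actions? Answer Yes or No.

1. free(c,d)  →  {at(a,a), at(a,c), clear(a), clear(c), inpos(d), linked(c), linked(d), near(c)}
2. tag(d,c)  →  {at(a,a), at(a,c), clear(a), clear(d), linked(c), linked(d)}
3. free(c,a)  →  {at(a,a), at(a,c), clear(a), clear(d), inpos(a), linked(c), linked(d)}
4. grab(a,a)  →  {at(a,c), clear(d), linked(a), linked(c), linked(d)}
optimal plan length = 4; 4 > 1

No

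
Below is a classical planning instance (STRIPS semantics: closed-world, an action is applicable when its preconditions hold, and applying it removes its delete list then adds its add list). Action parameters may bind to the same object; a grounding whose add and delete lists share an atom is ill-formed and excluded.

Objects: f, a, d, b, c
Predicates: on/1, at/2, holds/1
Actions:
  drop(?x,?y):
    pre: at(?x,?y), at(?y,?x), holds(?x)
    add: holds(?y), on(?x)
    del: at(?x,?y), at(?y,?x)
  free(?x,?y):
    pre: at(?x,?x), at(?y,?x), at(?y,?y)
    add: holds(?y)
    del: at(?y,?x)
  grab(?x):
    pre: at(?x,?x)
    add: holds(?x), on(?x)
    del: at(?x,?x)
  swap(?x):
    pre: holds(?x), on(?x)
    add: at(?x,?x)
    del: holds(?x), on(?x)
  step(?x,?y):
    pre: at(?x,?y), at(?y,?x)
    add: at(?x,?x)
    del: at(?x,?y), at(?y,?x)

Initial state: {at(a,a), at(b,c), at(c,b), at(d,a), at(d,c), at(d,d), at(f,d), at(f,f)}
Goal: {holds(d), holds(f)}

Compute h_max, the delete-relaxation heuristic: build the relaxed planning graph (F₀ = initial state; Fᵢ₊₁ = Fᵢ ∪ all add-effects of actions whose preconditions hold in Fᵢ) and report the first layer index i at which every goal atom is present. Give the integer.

F0 = init (8 atoms)
F1 = F0 ∪ {at(b,b), at(c,c), holds(a), holds(d), holds(f), on(a), on(d), on(f)}  (16 atoms)
goal ⊆ F1  ⇒  h_max = 1

1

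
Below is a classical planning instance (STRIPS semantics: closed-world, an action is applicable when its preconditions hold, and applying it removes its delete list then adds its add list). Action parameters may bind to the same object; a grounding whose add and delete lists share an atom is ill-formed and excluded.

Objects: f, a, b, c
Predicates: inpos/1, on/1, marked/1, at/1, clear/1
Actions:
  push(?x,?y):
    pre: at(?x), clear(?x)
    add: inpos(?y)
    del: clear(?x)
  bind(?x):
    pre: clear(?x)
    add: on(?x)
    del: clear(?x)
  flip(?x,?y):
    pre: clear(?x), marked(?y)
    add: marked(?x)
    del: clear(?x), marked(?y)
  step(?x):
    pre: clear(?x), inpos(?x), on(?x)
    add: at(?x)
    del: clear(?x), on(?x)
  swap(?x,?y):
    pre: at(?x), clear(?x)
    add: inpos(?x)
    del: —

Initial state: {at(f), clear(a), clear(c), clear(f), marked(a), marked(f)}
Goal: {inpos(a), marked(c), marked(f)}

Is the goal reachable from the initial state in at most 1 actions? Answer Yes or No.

No

1. push(f,a)  →  {at(f), clear(a), clear(c), inpos(a), marked(a), marked(f)}
2. flip(c,a)  →  {at(f), clear(a), inpos(a), marked(c), marked(f)}
optimal plan length = 2; 2 > 1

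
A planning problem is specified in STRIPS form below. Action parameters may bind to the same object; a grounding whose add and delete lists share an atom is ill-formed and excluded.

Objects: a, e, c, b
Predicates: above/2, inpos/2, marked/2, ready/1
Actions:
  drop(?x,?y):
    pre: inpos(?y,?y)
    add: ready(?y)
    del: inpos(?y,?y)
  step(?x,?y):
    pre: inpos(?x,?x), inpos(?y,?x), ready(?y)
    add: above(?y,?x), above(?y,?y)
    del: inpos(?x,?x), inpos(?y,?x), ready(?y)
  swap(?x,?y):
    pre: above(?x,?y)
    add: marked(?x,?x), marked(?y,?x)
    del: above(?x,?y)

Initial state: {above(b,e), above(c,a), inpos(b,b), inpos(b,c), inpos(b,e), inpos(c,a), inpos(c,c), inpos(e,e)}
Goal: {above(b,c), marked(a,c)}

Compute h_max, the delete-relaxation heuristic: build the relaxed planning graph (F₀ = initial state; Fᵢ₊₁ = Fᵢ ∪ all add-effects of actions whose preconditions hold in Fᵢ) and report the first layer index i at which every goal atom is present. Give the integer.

F0 = init (8 atoms)
F1 = F0 ∪ {marked(a,c), marked(b,b), marked(c,c), marked(e,b), ready(b), ready(c), ready(e)}  (15 atoms)
F2 = F1 ∪ {above(b,b), above(b,c), above(c,c), above(e,e)}  (19 atoms)
goal ⊆ F2  ⇒  h_max = 2

2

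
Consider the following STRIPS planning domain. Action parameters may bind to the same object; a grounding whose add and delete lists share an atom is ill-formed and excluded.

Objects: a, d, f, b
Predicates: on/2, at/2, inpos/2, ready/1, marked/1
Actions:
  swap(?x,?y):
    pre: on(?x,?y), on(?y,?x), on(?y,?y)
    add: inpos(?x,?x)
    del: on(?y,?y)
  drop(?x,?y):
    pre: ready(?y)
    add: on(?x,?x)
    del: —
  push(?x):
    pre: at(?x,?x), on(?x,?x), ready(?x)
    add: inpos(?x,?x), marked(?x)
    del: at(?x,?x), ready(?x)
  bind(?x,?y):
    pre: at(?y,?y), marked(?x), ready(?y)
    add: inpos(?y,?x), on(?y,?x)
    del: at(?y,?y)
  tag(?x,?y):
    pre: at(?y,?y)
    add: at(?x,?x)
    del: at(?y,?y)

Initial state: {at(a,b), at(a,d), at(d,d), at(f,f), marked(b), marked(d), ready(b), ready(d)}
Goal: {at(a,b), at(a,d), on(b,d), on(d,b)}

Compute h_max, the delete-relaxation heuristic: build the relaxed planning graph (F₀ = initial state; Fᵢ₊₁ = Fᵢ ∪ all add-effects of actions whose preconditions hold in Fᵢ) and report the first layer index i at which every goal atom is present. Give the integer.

F0 = init (8 atoms)
F1 = F0 ∪ {at(a,a), at(b,b), inpos(d,b), inpos(d,d), on(a,a), on(b,b), on(d,b), on(d,d), on(f,f)}  (17 atoms)
F2 = F1 ∪ {inpos(a,a), inpos(b,b), inpos(b,d), inpos(f,f), on(b,d)}  (22 atoms)
goal ⊆ F2  ⇒  h_max = 2

2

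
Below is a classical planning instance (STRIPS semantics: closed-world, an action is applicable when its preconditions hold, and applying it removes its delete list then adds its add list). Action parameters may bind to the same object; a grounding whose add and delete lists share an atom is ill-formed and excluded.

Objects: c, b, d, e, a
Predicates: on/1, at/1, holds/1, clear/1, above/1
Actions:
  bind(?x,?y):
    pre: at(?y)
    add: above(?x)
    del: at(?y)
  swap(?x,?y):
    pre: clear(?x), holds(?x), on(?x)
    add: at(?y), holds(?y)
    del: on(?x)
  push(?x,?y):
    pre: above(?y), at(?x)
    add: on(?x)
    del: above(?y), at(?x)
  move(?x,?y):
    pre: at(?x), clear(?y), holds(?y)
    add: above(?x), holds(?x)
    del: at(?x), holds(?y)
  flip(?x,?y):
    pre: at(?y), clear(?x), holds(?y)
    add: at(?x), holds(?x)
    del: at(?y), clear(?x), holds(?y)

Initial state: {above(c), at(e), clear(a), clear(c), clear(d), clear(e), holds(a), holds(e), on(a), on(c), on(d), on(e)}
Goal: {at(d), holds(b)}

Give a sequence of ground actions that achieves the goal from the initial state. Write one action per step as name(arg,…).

1. swap(e,b)  →  {above(c), at(b), at(e), clear(a), clear(c), clear(d), clear(e), holds(a), holds(b), holds(e), on(a), on(c), on(d)}
2. swap(a,d)  →  {above(c), at(b), at(d), at(e), clear(a), clear(c), clear(d), clear(e), holds(a), holds(b), holds(d), holds(e), on(c), on(d)}

swap(e,b); swap(a,d)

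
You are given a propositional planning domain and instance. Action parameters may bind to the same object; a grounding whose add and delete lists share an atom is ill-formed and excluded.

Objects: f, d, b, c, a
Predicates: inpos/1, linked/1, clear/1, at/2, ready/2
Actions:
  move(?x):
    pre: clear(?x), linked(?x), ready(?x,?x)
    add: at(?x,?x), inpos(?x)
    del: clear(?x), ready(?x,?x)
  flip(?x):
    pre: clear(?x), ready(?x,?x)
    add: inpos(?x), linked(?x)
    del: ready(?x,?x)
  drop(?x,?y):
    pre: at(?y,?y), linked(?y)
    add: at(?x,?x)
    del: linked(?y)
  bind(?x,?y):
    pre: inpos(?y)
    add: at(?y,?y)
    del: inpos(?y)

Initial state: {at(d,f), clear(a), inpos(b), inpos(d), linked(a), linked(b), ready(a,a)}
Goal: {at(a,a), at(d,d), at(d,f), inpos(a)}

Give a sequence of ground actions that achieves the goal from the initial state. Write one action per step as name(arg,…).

1. move(a)  →  {at(a,a), at(d,f), inpos(a), inpos(b), inpos(d), linked(a), linked(b)}
2. drop(d,a)  →  {at(a,a), at(d,d), at(d,f), inpos(a), inpos(b), inpos(d), linked(b)}

move(a); drop(d,a)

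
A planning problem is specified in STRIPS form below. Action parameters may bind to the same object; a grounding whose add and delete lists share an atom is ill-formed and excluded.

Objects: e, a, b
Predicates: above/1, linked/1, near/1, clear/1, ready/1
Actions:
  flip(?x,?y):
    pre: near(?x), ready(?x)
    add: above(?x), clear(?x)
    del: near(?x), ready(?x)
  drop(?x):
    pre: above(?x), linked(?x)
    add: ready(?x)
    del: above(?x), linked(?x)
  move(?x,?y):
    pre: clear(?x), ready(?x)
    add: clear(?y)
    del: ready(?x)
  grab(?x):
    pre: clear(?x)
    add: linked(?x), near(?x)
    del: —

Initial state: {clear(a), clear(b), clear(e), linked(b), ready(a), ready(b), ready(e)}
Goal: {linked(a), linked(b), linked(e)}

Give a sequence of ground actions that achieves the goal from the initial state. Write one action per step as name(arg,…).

1. grab(e)  →  {clear(a), clear(b), clear(e), linked(b), linked(e), near(e), ready(a), ready(b), ready(e)}
2. grab(a)  →  {clear(a), clear(b), clear(e), linked(a), linked(b), linked(e), near(a), near(e), ready(a), ready(b), ready(e)}

grab(e); grab(a)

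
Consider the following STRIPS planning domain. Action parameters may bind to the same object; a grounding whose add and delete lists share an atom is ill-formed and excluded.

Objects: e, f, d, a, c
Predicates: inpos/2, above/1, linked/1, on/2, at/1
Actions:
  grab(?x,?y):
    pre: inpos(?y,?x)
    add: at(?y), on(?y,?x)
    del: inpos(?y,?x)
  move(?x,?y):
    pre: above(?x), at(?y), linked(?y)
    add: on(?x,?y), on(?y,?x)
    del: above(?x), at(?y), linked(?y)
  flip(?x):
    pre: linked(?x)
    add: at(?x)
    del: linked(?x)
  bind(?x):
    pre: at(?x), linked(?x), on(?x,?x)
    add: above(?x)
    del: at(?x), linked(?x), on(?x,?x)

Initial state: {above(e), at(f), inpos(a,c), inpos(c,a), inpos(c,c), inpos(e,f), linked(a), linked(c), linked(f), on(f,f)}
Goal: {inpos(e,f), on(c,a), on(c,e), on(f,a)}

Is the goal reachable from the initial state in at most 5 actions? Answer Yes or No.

1. grab(a,c)  →  {above(e), at(c), at(f), inpos(a,c), inpos(c,c), inpos(e,f), linked(a), linked(c), linked(f), on(c,a), on(f,f)}
2. grab(c,a)  →  {above(e), at(a), at(c), at(f), inpos(c,c), inpos(e,f), linked(a), linked(c), linked(f), on(a,c), on(c,a), on(f,f)}
3. move(e,c)  →  {at(a), at(f), inpos(c,c), inpos(e,f), linked(a), linked(f), on(a,c), on(c,a), on(c,e), on(e,c), on(f,f)}
4. bind(f)  →  {above(f), at(a), inpos(c,c), inpos(e,f), linked(a), on(a,c), on(c,a), on(c,e), on(e,c)}
5. move(f,a)  →  {inpos(c,c), inpos(e,f), on(a,c), on(a,f), on(c,a), on(c,e), on(e,c), on(f,a)}
optimal plan length = 5; 5 ≤ 5

Yes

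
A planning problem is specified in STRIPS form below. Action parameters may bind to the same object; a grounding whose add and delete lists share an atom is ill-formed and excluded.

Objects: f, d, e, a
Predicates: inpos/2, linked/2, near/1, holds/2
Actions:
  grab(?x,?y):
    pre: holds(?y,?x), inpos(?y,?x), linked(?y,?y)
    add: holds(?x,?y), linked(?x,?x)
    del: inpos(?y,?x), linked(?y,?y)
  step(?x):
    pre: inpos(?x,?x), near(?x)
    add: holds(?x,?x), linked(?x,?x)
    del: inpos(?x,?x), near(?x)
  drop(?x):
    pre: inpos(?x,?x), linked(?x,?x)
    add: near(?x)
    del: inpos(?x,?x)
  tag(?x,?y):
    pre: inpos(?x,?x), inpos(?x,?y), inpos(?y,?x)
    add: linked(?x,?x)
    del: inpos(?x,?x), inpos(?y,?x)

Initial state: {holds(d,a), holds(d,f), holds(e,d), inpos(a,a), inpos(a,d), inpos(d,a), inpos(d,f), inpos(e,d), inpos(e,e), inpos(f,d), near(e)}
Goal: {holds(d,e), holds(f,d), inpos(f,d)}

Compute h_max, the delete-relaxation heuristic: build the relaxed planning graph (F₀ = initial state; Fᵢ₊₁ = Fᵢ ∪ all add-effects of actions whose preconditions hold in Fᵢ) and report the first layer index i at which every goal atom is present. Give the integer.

F0 = init (11 atoms)
F1 = F0 ∪ {holds(e,e), linked(a,a), linked(e,e)}  (14 atoms)
F2 = F1 ∪ {holds(d,e), linked(d,d), near(a)}  (17 atoms)
F3 = F2 ∪ {holds(a,a), holds(a,d), holds(f,d), linked(f,f)}  (21 atoms)
goal ⊆ F3  ⇒  h_max = 3

3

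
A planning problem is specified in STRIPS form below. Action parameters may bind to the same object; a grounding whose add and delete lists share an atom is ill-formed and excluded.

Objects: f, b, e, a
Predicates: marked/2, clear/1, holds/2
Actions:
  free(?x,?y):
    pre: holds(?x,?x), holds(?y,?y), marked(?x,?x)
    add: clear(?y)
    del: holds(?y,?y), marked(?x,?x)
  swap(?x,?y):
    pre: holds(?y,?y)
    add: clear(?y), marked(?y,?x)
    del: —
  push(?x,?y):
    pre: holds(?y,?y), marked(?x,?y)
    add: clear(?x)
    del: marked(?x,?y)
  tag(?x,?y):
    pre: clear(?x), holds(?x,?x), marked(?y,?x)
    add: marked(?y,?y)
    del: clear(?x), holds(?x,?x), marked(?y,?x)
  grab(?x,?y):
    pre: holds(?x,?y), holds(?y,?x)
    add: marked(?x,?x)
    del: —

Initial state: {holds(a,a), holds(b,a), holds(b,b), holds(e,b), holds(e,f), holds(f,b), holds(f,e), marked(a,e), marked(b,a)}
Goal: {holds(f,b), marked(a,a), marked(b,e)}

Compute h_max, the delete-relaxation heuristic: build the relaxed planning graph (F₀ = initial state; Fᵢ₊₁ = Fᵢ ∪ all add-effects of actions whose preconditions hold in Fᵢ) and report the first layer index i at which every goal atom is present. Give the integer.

F0 = init (9 atoms)
F1 = F0 ∪ {clear(a), clear(b), marked(a,a), marked(a,b), marked(a,f), marked(b,b), marked(b,e), marked(b,f), marked(e,e), marked(f,f)}  (19 atoms)
goal ⊆ F1  ⇒  h_max = 1

1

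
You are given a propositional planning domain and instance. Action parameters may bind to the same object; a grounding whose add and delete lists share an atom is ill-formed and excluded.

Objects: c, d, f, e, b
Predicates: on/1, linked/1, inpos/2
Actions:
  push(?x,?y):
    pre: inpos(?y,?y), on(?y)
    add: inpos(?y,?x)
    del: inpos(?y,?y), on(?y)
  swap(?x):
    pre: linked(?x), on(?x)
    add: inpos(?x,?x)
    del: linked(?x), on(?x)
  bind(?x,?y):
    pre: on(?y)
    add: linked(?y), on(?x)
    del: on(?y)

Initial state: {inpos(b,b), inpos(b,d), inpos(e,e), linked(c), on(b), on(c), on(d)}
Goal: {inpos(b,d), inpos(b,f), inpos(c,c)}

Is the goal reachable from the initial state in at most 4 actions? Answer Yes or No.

Yes

1. push(f,b)  →  {inpos(b,d), inpos(b,f), inpos(e,e), linked(c), on(c), on(d)}
2. swap(c)  →  {inpos(b,d), inpos(b,f), inpos(c,c), inpos(e,e), on(d)}
optimal plan length = 2; 2 ≤ 4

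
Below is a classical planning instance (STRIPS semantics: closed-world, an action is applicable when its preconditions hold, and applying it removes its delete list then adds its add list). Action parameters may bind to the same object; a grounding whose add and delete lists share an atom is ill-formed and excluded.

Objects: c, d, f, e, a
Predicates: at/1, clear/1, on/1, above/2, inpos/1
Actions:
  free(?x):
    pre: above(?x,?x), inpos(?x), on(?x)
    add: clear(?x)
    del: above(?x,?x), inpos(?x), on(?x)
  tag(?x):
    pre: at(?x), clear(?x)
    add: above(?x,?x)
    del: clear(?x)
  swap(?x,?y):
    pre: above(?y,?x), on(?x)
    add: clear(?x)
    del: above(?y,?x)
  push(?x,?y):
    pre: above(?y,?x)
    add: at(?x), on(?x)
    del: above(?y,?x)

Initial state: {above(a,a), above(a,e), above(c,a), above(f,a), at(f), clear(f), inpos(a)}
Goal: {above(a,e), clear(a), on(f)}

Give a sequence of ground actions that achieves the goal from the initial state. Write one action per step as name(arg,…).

1. tag(f)  →  {above(a,a), above(a,e), above(c,a), above(f,a), above(f,f), at(f), inpos(a)}
2. push(f,f)  →  {above(a,a), above(a,e), above(c,a), above(f,a), at(f), inpos(a), on(f)}
3. push(a,c)  →  {above(a,a), above(a,e), above(f,a), at(a), at(f), inpos(a), on(a), on(f)}
4. free(a)  →  {above(a,e), above(f,a), at(a), at(f), clear(a), on(f)}

tag(f); push(f,f); push(a,c); free(a)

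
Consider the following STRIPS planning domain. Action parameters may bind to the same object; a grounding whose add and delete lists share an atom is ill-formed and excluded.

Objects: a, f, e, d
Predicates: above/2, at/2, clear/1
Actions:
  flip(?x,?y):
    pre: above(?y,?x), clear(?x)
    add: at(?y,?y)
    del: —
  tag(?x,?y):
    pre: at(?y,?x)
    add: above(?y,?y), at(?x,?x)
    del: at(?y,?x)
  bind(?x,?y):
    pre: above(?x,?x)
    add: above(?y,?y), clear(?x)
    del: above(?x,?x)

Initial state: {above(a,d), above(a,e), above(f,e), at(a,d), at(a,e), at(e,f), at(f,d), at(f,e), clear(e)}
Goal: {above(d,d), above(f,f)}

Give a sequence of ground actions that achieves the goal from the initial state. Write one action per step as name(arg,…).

1. tag(f,e)  →  {above(a,d), above(a,e), above(e,e), above(f,e), at(a,d), at(a,e), at(f,d), at(f,e), at(f,f), clear(e)}
2. tag(e,f)  →  {above(a,d), above(a,e), above(e,e), above(f,e), above(f,f), at(a,d), at(a,e), at(e,e), at(f,d), at(f,f), clear(e)}
3. bind(e,d)  →  {above(a,d), above(a,e), above(d,d), above(f,e), above(f,f), at(a,d), at(a,e), at(e,e), at(f,d), at(f,f), clear(e)}

tag(f,e); tag(e,f); bind(e,d)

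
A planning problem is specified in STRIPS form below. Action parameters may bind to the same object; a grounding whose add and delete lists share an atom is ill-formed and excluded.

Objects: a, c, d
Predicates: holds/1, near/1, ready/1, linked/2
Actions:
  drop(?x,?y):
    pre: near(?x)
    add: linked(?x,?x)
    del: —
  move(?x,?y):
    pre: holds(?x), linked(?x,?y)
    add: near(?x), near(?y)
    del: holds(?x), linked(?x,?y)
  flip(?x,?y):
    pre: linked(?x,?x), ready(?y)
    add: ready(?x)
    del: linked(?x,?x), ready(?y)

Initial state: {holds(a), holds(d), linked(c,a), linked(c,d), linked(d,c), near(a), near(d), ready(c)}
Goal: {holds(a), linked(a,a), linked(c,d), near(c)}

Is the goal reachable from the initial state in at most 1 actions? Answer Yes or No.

1. drop(a,a)  →  {holds(a), holds(d), linked(a,a), linked(c,a), linked(c,d), linked(d,c), near(a), near(d), ready(c)}
2. move(d,c)  →  {holds(a), linked(a,a), linked(c,a), linked(c,d), near(a), near(c), near(d), ready(c)}
optimal plan length = 2; 2 > 1

No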